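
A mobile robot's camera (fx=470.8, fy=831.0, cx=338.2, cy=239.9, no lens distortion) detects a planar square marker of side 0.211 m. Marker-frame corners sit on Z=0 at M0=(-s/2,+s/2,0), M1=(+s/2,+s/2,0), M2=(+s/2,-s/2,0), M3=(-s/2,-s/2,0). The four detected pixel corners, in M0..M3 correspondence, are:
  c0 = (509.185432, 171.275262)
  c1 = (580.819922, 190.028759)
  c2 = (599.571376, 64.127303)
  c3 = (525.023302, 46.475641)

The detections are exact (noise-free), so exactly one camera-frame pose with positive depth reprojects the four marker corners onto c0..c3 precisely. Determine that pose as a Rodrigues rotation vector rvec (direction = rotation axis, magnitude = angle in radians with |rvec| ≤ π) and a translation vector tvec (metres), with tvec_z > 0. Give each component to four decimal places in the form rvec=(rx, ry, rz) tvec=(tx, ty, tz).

Intrinsics K: fx=470.8, fy=831.0, cx=338.2, cy=239.9
Marker side s = 0.211 m; corners in marker frame (Z=0):
  M0 = (-0.1055, +0.1055, 0)
  M1 = (+0.1055, +0.1055, 0)
  M2 = (+0.1055, -0.1055, 0)
  M3 = (-0.1055, -0.1055, 0)
Detected image corners:
  c0 = (509.185432, 171.275262) px
  c1 = (580.819922, 190.028759) px
  c2 = (599.571376, 64.127303) px
  c3 = (525.023302, 46.475641) px
Planar DLT: solve 8×8 A·h = b for H (H[2,2]=1):
  H  [+309.29561 +13.92868 +553.23453]
  H  [+78.43528 +614.48355 +119.05728]
  H  [-0.06680 +0.17312 +1.00000]
B = K⁻¹H; ‖b₁‖=0.717165, ‖b₂‖=0.717165; λ = 2/(‖b₁‖+‖b₂‖) = 1.394379, sign → tz>0 ⇒ λ=+1.394379
r₁ = λ·B[:,0] = (+0.98296,+0.15850,-0.09314); r₂ = λ·B[:,1] = (-0.13215,+0.96139,+0.24139)
r₃ = r₁×r₂ = (+0.12780,-0.22497,+0.96595); SVD([r₁ r₂ r₃]) → R = UVᵀ:
  R  [+0.98296 -0.13215 +0.12780]
  R  [+0.15850 +0.96139 -0.22497]
  R  [-0.09314 +0.24139 +0.96595]
t = (+0.63687, -0.20277, +1.39438) m
tr R = 2.910293; θ = arccos((tr R − 1)/2) = 0.300642 rad = 17.226°
axis k = ((R−Rᵀ)₃₂, (R−Rᵀ)₁₃, (R−Rᵀ)₂₁) / (2 sinθ) = (+0.787406, +0.373052, +0.490739)
rvec = θ·k = (+0.236727, +0.112155, +0.147537)

rvec=(0.2367, 0.1122, 0.1475) tvec=(0.6369, -0.2028, 1.3944)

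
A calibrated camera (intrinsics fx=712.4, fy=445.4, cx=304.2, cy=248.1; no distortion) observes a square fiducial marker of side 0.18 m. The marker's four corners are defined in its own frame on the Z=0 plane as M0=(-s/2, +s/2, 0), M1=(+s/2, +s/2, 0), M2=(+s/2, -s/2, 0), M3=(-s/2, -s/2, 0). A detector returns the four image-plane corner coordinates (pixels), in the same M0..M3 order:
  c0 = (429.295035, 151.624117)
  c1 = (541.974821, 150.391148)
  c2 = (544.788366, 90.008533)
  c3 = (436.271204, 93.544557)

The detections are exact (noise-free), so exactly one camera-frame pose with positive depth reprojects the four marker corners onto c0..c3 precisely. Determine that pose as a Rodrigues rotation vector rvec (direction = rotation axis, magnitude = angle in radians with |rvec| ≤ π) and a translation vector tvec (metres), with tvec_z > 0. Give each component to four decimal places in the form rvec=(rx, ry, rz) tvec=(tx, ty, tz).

rvec=(-0.2796, 0.2649, 0.0792) tvec=(0.3071, -0.3419, 1.1967)

Intrinsics K: fx=712.4, fy=445.4, cx=304.2, cy=248.1
Marker side s = 0.18 m; corners in marker frame (Z=0):
  M0 = (-0.0900, +0.0900, 0)
  M1 = (+0.0900, +0.0900, 0)
  M2 = (+0.0900, -0.0900, 0)
  M3 = (-0.0900, -0.0900, 0)
Detected image corners:
  c0 = (429.295035, 151.624117) px
  c1 = (541.974821, 150.391148) px
  c2 = (544.788366, 90.008533) px
  c3 = (436.271204, 93.544557) px
Planar DLT: solve 8×8 A·h = b for H (H[2,2]=1):
  H  [+504.47130 -134.34037 +487.01163]
  H  [-40.66619 +302.34163 +120.83237]
  H  [-0.22483 -0.21905 +1.00000]
B = K⁻¹H; ‖b₁‖=0.835663, ‖b₂‖=0.835663; λ = 2/(‖b₁‖+‖b₂‖) = 1.196654, sign → tz>0 ⇒ λ=+1.196654
r₁ = λ·B[:,0] = (+0.96227,+0.04061,-0.26905); r₂ = λ·B[:,1] = (-0.11373,+0.95831,-0.26212)
r₃ = r₁×r₂ = (+0.24719,+0.28283,+0.92677); SVD([r₁ r₂ r₃]) → R = UVᵀ:
  R  [+0.96227 -0.11373 +0.24719]
  R  [+0.04061 +0.95831 +0.28283]
  R  [-0.26905 -0.26212 +0.92677]
t = (+0.30708, -0.34193, +1.19665) m
tr R = 2.847352; θ = arccos((tr R − 1)/2) = 0.393231 rad = 22.530°
axis k = ((R−Rᵀ)₃₂, (R−Rᵀ)₁₃, (R−Rᵀ)₂₁) / (2 sinθ) = (-0.711105, +0.673625, +0.201394)
rvec = θ·k = (-0.279628, +0.264890, +0.079195)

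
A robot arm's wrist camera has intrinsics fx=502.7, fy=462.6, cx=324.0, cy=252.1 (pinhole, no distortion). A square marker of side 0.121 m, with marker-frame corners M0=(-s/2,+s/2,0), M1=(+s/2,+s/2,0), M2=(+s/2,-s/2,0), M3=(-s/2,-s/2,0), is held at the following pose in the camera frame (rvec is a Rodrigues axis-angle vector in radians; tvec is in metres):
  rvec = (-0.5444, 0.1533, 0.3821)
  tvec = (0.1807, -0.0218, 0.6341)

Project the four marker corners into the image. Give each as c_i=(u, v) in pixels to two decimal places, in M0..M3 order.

Intrinsics K: fx=502.7, fy=462.6, cx=324.0, cy=252.1
Marker side s = 0.121 m; corners in marker frame (Z=0):
  M0 = (-0.0605, +0.0605, 0)
  M1 = (+0.0605, +0.0605, 0)
  M2 = (+0.0605, -0.0605, 0)
  M3 = (-0.0605, -0.0605, 0)
rvec = (-0.5444, 0.1533, 0.3821), |rvec| = θ = 0.68255 rad = 39.107°
Rodrigues: sinθ=0.63077, 1−cosθ=0.22403; R = I + sinθ·[k]× + (1−cosθ)·[k]×²:
    [+0.91849 -0.39325 +0.04164]
    [+0.31298 +0.78727 +0.53127]
    [-0.24170 -0.47494 +0.84618]
t = (0.1807, -0.0218, 0.6341) m
M0: Pc = R·M0+t = (+0.10134, +0.00689, +0.61999); u = 502.7·(+0.10134)/0.61999 + 324.0 = 406.1684, v = 462.6·(+0.00689)/0.61999 + 252.1 = 257.2442
M1: Pc = R·M1+t = (+0.21248, +0.04477, +0.59074); u = 502.7·(+0.21248)/0.59074 + 324.0 = 504.8098, v = 462.6·(+0.04477)/0.59074 + 252.1 = 287.1548
M2: Pc = R·M2+t = (+0.26006, -0.05049, +0.64821); u = 502.7·(+0.26006)/0.64821 + 324.0 = 525.6817, v = 462.6·(-0.05049)/0.64821 + 252.1 = 216.0643
M3: Pc = R·M3+t = (+0.14892, -0.08837, +0.67746); u = 502.7·(+0.14892)/0.67746 + 324.0 = 434.5068, v = 462.6·(-0.08837)/0.67746 + 252.1 = 191.7600

c0=(406.17, 257.24) c1=(504.81, 287.15) c2=(525.68, 216.06) c3=(434.51, 191.76)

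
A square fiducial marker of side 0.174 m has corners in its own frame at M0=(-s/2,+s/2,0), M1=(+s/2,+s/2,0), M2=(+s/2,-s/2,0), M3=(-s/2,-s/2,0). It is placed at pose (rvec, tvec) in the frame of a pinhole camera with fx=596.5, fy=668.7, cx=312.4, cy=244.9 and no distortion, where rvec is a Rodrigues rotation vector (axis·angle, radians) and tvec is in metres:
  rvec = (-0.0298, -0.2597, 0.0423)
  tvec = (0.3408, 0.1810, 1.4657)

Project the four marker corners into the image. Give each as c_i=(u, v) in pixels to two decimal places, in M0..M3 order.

Intrinsics K: fx=596.5, fy=668.7, cx=312.4, cy=244.9
Marker side s = 0.174 m; corners in marker frame (Z=0):
  M0 = (-0.0870, +0.0870, 0)
  M1 = (+0.0870, +0.0870, 0)
  M2 = (+0.0870, -0.0870, 0)
  M3 = (-0.0870, -0.0870, 0)
rvec = (-0.0298, -0.2597, 0.0423), |rvec| = θ = 0.26480 rad = 15.172°
Rodrigues: sinθ=0.26172, 1−cosθ=0.03486; R = I + sinθ·[k]× + (1−cosθ)·[k]×²:
    [+0.96559 -0.03796 -0.25730]
    [+0.04565 +0.99867 +0.02399]
    [+0.25605 -0.03491 +0.96603]
t = (0.3408, 0.1810, 1.4657) m
M0: Pc = R·M0+t = (+0.25349, +0.26391, +1.44039); u = 596.5·(+0.25349)/1.44039 + 312.4 = 417.3772, v = 668.7·(+0.26391)/1.44039 + 244.9 = 367.4214
M1: Pc = R·M1+t = (+0.42150, +0.27186, +1.48494); u = 596.5·(+0.42150)/1.48494 + 312.4 = 481.7179, v = 668.7·(+0.27186)/1.48494 + 244.9 = 367.3227
M2: Pc = R·M2+t = (+0.42811, +0.09809, +1.49101); u = 596.5·(+0.42811)/1.49101 + 312.4 = 483.6705, v = 668.7·(+0.09809)/1.49101 + 244.9 = 288.8910
M3: Pc = R·M3+t = (+0.26010, +0.09014, +1.44646); u = 596.5·(+0.26010)/1.44646 + 312.4 = 419.6602, v = 668.7·(+0.09014)/1.44646 + 244.9 = 286.5736

c0=(417.38, 367.42) c1=(481.72, 367.32) c2=(483.67, 288.89) c3=(419.66, 286.57)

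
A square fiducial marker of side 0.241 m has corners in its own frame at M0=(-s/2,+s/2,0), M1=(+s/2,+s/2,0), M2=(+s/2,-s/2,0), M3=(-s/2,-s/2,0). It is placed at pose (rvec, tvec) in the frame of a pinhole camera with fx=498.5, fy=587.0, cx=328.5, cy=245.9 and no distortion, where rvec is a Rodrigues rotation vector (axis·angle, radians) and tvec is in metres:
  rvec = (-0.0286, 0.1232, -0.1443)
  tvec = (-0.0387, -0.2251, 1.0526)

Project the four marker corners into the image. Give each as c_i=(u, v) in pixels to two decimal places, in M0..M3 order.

Intrinsics K: fx=498.5, fy=587.0, cx=328.5, cy=245.9
Marker side s = 0.241 m; corners in marker frame (Z=0):
  M0 = (-0.1205, +0.1205, 0)
  M1 = (+0.1205, +0.1205, 0)
  M2 = (+0.1205, -0.1205, 0)
  M3 = (-0.1205, -0.1205, 0)
rvec = (-0.0286, 0.1232, -0.1443), |rvec| = θ = 0.19188 rad = 10.994°
Rodrigues: sinθ=0.19071, 1−cosθ=0.01835; R = I + sinθ·[k]× + (1−cosθ)·[k]×²:
    [+0.98205 +0.14166 +0.12450]
    [-0.14517 +0.98921 +0.01956]
    [-0.12039 -0.03729 +0.99203]
t = (-0.0387, -0.2251, 1.0526) m
M0: Pc = R·M0+t = (-0.13997, -0.08841, +1.06261); u = 498.5·(-0.13997)/1.06261 + 328.5 = 262.8375, v = 587.0·(-0.08841)/1.06261 + 245.9 = 197.0632
M1: Pc = R·M1+t = (+0.09671, -0.12339, +1.03360); u = 498.5·(+0.09671)/1.03360 + 328.5 = 375.1416, v = 587.0·(-0.12339)/1.03360 + 245.9 = 175.8228
M2: Pc = R·M2+t = (+0.06257, -0.36179, +1.04259); u = 498.5·(+0.06257)/1.04259 + 328.5 = 358.4159, v = 587.0·(-0.36179)/1.04259 + 245.9 = 42.2020
M3: Pc = R·M3+t = (-0.17411, -0.32681, +1.07160); u = 498.5·(-0.17411)/1.07160 + 328.5 = 247.5065, v = 587.0·(-0.32681)/1.07160 + 245.9 = 66.8820

c0=(262.84, 197.06) c1=(375.14, 175.82) c2=(358.42, 42.20) c3=(247.51, 66.88)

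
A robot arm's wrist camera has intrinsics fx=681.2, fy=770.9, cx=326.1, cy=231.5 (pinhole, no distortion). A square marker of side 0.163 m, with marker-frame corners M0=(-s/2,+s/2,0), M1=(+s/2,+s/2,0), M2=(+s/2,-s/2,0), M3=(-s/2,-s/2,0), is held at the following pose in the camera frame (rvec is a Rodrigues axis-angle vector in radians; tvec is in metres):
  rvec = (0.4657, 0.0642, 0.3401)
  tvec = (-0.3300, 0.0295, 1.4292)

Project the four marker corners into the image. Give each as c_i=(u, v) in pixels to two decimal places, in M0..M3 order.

c0=(125.28, 268.58) c1=(196.92, 297.28) c2=(214.55, 225.17) c3=(139.17, 194.82)

Intrinsics K: fx=681.2, fy=770.9, cx=326.1, cy=231.5
Marker side s = 0.163 m; corners in marker frame (Z=0):
  M0 = (-0.0815, +0.0815, 0)
  M1 = (+0.0815, +0.0815, 0)
  M2 = (+0.0815, -0.0815, 0)
  M3 = (-0.0815, -0.0815, 0)
rvec = (0.4657, 0.0642, 0.3401), |rvec| = θ = 0.58023 rad = 33.245°
Rodrigues: sinθ=0.54822, 1−cosθ=0.16366; R = I + sinθ·[k]× + (1−cosθ)·[k]×²:
    [+0.94177 -0.30680 +0.13765]
    [+0.33587 +0.83834 -0.42939]
    [+0.01634 +0.45062 +0.89257]
t = (-0.3300, 0.0295, 1.4292) m
M0: Pc = R·M0+t = (-0.43176, +0.07045, +1.46459); u = 681.2·(-0.43176)/1.46459 + 326.1 = 125.2841, v = 770.9·(+0.07045)/1.46459 + 231.5 = 268.5826
M1: Pc = R·M1+t = (-0.27825, +0.12520, +1.46726); u = 681.2·(-0.27825)/1.46726 + 326.1 = 196.9174, v = 770.9·(+0.12520)/1.46726 + 231.5 = 297.2794
M2: Pc = R·M2+t = (-0.22824, -0.01145, +1.39381); u = 681.2·(-0.22824)/1.39381 + 326.1 = 214.5506, v = 770.9·(-0.01145)/1.39381 + 231.5 = 225.1664
M3: Pc = R·M3+t = (-0.38175, -0.06620, +1.39114); u = 681.2·(-0.38175)/1.39114 + 326.1 = 139.1689, v = 770.9·(-0.06620)/1.39114 + 231.5 = 194.8164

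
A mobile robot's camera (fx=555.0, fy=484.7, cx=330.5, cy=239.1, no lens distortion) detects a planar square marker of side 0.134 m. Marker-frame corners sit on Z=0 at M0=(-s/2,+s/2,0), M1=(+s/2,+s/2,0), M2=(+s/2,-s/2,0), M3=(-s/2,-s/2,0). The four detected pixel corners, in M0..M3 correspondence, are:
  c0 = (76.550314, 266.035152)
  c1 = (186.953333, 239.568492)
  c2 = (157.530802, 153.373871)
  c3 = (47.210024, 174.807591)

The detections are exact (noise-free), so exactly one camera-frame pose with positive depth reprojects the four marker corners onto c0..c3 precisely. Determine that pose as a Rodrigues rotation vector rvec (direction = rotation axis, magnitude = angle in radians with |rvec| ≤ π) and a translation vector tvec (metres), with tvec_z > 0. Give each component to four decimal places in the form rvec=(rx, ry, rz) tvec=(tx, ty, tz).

Intrinsics K: fx=555.0, fy=484.7, cx=330.5, cy=239.1
Marker side s = 0.134 m; corners in marker frame (Z=0):
  M0 = (-0.0670, +0.0670, 0)
  M1 = (+0.0670, +0.0670, 0)
  M2 = (+0.0670, -0.0670, 0)
  M3 = (-0.0670, -0.0670, 0)
Detected image corners:
  c0 = (76.550314, 266.035152) px
  c1 = (186.953333, 239.568492) px
  c2 = (157.530802, 153.373871) px
  c3 = (47.210024, 174.807591) px
Planar DLT: solve 8×8 A·h = b for H (H[2,2]=1):
  H  [+869.66888 +206.35494 +118.40768]
  H  [-96.55012 +638.52628 +207.80255]
  H  [+0.39360 -0.11035 +1.00000]
B = K⁻¹H; ‖b₁‖=1.444102, ‖b₂‖=1.444102; λ = 2/(‖b₁‖+‖b₂‖) = 0.692472, sign → tz>0 ⇒ λ=+0.692472
r₁ = λ·B[:,0] = (+0.92278,-0.27239,+0.27255); r₂ = λ·B[:,1] = (+0.30297,+0.94993,-0.07641)
r₃ = r₁×r₂ = (-0.23809,+0.15309,+0.95910); SVD([r₁ r₂ r₃]) → R = UVᵀ:
  R  [+0.92278 +0.30297 -0.23809]
  R  [-0.27239 +0.94993 +0.15309]
  R  [+0.27255 -0.07641 +0.95910]
t = (-0.26463, -0.04471, +0.69247) m
tr R = 2.831810; θ = arccos((tr R − 1)/2) = 0.413039 rad = 23.665°
axis k = ((R−Rᵀ)₃₂, (R−Rᵀ)₁₃, (R−Rᵀ)₂₁) / (2 sinθ) = (-0.285879, -0.636093, -0.716700)
rvec = θ·k = (-0.118079, -0.262731, -0.296025)

rvec=(-0.1181, -0.2627, -0.2960) tvec=(-0.2646, -0.0447, 0.6925)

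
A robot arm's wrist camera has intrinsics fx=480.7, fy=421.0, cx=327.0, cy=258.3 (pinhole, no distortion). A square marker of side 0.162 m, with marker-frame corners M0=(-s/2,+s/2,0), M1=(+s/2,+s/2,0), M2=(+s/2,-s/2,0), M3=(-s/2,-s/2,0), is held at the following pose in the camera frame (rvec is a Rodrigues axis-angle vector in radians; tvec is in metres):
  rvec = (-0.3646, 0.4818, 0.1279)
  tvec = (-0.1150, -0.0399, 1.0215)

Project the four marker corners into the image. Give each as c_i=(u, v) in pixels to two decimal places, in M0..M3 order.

c0=(232.75, 271.49) c1=(296.71, 275.03) c2=(314.06, 211.45) c3=(251.85, 212.57)

Intrinsics K: fx=480.7, fy=421.0, cx=327.0, cy=258.3
Marker side s = 0.162 m; corners in marker frame (Z=0):
  M0 = (-0.0810, +0.0810, 0)
  M1 = (+0.0810, +0.0810, 0)
  M2 = (+0.0810, -0.0810, 0)
  M3 = (-0.0810, -0.0810, 0)
rvec = (-0.3646, 0.4818, 0.1279), |rvec| = θ = 0.61759 rad = 35.386°
Rodrigues: sinθ=0.57908, 1−cosθ=0.18473; R = I + sinθ·[k]× + (1−cosθ)·[k]×²:
    [+0.87965 -0.20500 +0.42917]
    [+0.03485 +0.92770 +0.37170]
    [-0.47434 -0.31202 +0.82320]
t = (-0.1150, -0.0399, 1.0215) m
M0: Pc = R·M0+t = (-0.20286, +0.03242, +1.03465); u = 480.7·(-0.20286)/1.03465 + 327.0 = 232.7522, v = 421.0·(+0.03242)/1.03465 + 258.3 = 271.4921
M1: Pc = R·M1+t = (-0.06035, +0.03807, +0.95781); u = 480.7·(-0.06035)/0.95781 + 327.0 = 296.7103, v = 421.0·(+0.03807)/0.95781 + 258.3 = 275.0318
M2: Pc = R·M2+t = (-0.02714, -0.11222, +1.00835); u = 480.7·(-0.02714)/1.00835 + 327.0 = 314.0604, v = 421.0·(-0.11222)/1.00835 + 258.3 = 211.4464
M3: Pc = R·M3+t = (-0.16965, -0.11787, +1.08519); u = 480.7·(-0.16965)/1.08519 + 327.0 = 251.8528, v = 421.0·(-0.11787)/1.08519 + 258.3 = 212.5740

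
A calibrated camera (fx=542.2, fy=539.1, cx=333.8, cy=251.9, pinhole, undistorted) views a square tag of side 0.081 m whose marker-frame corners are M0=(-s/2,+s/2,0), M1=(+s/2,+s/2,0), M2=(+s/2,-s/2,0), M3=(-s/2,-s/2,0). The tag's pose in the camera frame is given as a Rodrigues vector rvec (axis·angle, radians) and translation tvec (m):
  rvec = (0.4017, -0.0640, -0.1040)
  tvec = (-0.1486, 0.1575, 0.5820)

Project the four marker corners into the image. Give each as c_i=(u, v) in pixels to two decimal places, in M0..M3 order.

Intrinsics K: fx=542.2, fy=539.1, cx=333.8, cy=251.9
Marker side s = 0.081 m; corners in marker frame (Z=0):
  M0 = (-0.0405, +0.0405, 0)
  M1 = (+0.0405, +0.0405, 0)
  M2 = (+0.0405, -0.0405, 0)
  M3 = (-0.0405, -0.0405, 0)
rvec = (0.4017, -0.0640, -0.1040), |rvec| = θ = 0.41985 rad = 24.056°
Rodrigues: sinθ=0.40762, 1−cosθ=0.08685; R = I + sinθ·[k]× + (1−cosθ)·[k]×²:
    [+0.99265 +0.08830 -0.08272]
    [-0.11364 +0.91517 -0.38672]
    [+0.04155 +0.39328 +0.91848]
t = (-0.1486, 0.1575, 0.5820) m
M0: Pc = R·M0+t = (-0.18523, +0.19917, +0.59625); u = 542.2·(-0.18523)/0.59625 + 333.8 = 165.3632, v = 539.1·(+0.19917)/0.59625 + 251.9 = 431.9782
M1: Pc = R·M1+t = (-0.10482, +0.18996, +0.59961); u = 542.2·(-0.10482)/0.59961 + 333.8 = 239.0151, v = 539.1·(+0.18996)/0.59961 + 251.9 = 422.6916
M2: Pc = R·M2+t = (-0.11197, +0.11583, +0.56775); u = 542.2·(-0.11197)/0.56775 + 333.8 = 226.8661, v = 539.1·(+0.11583)/0.56775 + 251.9 = 361.8872
M3: Pc = R·M3+t = (-0.19238, +0.12504, +0.56439); u = 542.2·(-0.19238)/0.56439 + 333.8 = 148.9847, v = 539.1·(+0.12504)/0.56439 + 251.9 = 371.3353

c0=(165.36, 431.98) c1=(239.02, 422.69) c2=(226.87, 361.89) c3=(148.98, 371.34)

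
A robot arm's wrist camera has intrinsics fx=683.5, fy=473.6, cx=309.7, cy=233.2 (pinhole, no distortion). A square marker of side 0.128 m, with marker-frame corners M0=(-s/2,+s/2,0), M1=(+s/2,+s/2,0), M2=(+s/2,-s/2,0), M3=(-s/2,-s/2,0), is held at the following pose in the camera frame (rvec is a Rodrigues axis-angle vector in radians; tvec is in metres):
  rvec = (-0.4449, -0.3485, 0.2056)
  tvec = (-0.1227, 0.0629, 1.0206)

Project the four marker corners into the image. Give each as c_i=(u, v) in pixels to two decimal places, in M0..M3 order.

c0=(176.87, 282.95) c1=(261.40, 297.29) c2=(273.71, 243.65) c3=(194.37, 228.22)

Intrinsics K: fx=683.5, fy=473.6, cx=309.7, cy=233.2
Marker side s = 0.128 m; corners in marker frame (Z=0):
  M0 = (-0.0640, +0.0640, 0)
  M1 = (+0.0640, +0.0640, 0)
  M2 = (+0.0640, -0.0640, 0)
  M3 = (-0.0640, -0.0640, 0)
rvec = (-0.4449, -0.3485, 0.2056), |rvec| = θ = 0.60138 rad = 34.457°
Rodrigues: sinθ=0.56578, 1−cosθ=0.17545; R = I + sinθ·[k]× + (1−cosθ)·[k]×²:
    [+0.92058 -0.11821 -0.37224]
    [+0.26864 +0.88347 +0.38380]
    [+0.28350 -0.45332 +0.84506]
t = (-0.1227, 0.0629, 1.0206) m
M0: Pc = R·M0+t = (-0.18918, +0.10225, +0.97344); u = 683.5·(-0.18918)/0.97344 + 309.7 = 176.8661, v = 473.6·(+0.10225)/0.97344 + 233.2 = 282.9462
M1: Pc = R·M1+t = (-0.07135, +0.13664, +1.00973); u = 683.5·(-0.07135)/1.00973 + 309.7 = 261.4031, v = 473.6·(+0.13664)/1.00973 + 233.2 = 297.2869
M2: Pc = R·M2+t = (-0.05622, +0.02355, +1.06776); u = 683.5·(-0.05622)/1.06776 + 309.7 = 273.7137, v = 473.6·(+0.02355)/1.06776 + 233.2 = 243.6460
M3: Pc = R·M3+t = (-0.17405, -0.01084, +1.03147); u = 683.5·(-0.17405)/1.03147 + 309.7 = 194.3655, v = 473.6·(-0.01084)/1.03147 + 233.2 = 228.2249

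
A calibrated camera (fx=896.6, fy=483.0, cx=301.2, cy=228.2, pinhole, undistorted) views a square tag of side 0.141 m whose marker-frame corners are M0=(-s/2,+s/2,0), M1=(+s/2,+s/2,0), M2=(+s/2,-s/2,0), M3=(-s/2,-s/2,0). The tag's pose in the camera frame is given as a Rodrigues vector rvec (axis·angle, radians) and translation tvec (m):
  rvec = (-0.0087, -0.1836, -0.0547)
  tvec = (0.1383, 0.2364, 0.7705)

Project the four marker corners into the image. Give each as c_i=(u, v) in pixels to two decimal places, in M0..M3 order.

c0=(387.60, 426.26) c1=(543.23, 415.09) c2=(534.17, 328.19) c3=(378.34, 336.40)

Intrinsics K: fx=896.6, fy=483.0, cx=301.2, cy=228.2
Marker side s = 0.141 m; corners in marker frame (Z=0):
  M0 = (-0.0705, +0.0705, 0)
  M1 = (+0.0705, +0.0705, 0)
  M2 = (+0.0705, -0.0705, 0)
  M3 = (-0.0705, -0.0705, 0)
rvec = (-0.0087, -0.1836, -0.0547), |rvec| = θ = 0.19177 rad = 10.988°
Rodrigues: sinθ=0.19060, 1−cosθ=0.01833; R = I + sinθ·[k]× + (1−cosθ)·[k]×²:
    [+0.98171 +0.05516 -0.18224]
    [-0.05357 +0.99847 +0.01365]
    [+0.18271 -0.00364 +0.98316]
t = (0.1383, 0.2364, 0.7705) m
M0: Pc = R·M0+t = (+0.07298, +0.31057, +0.75736); u = 896.6·(+0.07298)/0.75736 + 301.2 = 387.5955, v = 483.0·(+0.31057)/0.75736 + 228.2 = 426.2621
M1: Pc = R·M1+t = (+0.21140, +0.30302, +0.78312); u = 896.6·(+0.21140)/0.78312 + 301.2 = 543.2310, v = 483.0·(+0.30302)/0.78312 + 228.2 = 415.0879
M2: Pc = R·M2+t = (+0.20362, +0.16223, +0.78364); u = 896.6·(+0.20362)/0.78364 + 301.2 = 534.1735, v = 483.0·(+0.16223)/0.78364 + 228.2 = 328.1922
M3: Pc = R·M3+t = (+0.06520, +0.16978, +0.75788); u = 896.6·(+0.06520)/0.75788 + 301.2 = 378.3355, v = 483.0·(+0.16978)/0.75788 + 228.2 = 336.4050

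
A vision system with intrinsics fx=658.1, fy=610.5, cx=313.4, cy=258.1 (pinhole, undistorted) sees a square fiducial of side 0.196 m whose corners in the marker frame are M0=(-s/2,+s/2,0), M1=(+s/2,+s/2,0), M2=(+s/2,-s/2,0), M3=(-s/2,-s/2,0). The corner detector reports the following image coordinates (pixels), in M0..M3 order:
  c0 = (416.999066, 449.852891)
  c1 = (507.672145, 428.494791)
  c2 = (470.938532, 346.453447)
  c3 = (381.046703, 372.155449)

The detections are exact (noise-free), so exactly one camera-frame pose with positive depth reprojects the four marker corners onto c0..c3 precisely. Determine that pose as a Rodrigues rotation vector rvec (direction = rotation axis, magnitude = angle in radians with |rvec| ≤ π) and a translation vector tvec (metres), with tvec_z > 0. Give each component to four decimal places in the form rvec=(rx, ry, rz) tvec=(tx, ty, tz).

Intrinsics K: fx=658.1, fy=610.5, cx=313.4, cy=258.1
Marker side s = 0.196 m; corners in marker frame (Z=0):
  M0 = (-0.0980, +0.0980, 0)
  M1 = (+0.0980, +0.0980, 0)
  M2 = (+0.0980, -0.0980, 0)
  M3 = (-0.0980, -0.0980, 0)
Detected image corners:
  c0 = (416.999066, 449.852891) px
  c1 = (507.672145, 428.494791) px
  c2 = (470.938532, 346.453447) px
  c3 = (381.046703, 372.155449) px
Planar DLT: solve 8×8 A·h = b for H (H[2,2]=1):
  H  [+345.28880 +212.19581 +443.12280]
  H  [-223.66661 +431.32498 +399.77491]
  H  [-0.25970 +0.06039 +1.00000]
B = K⁻¹H; ‖b₁‖=0.744062, ‖b₂‖=0.744062; λ = 2/(‖b₁‖+‖b₂‖) = 1.343975, sign → tz>0 ⇒ λ=+1.343975
r₁ = λ·B[:,0] = (+0.87136,-0.34483,-0.34903); r₂ = λ·B[:,1] = (+0.39470,+0.91522,+0.08116)
r₃ = r₁×r₂ = (+0.29145,-0.20848,+0.93359); SVD([r₁ r₂ r₃]) → R = UVᵀ:
  R  [+0.87136 +0.39470 +0.29145]
  R  [-0.34483 +0.91522 -0.20848]
  R  [-0.34903 +0.08116 +0.93359]
t = (+0.26492, +0.31189, +1.34397) m
tr R = 2.720175; θ = arccos((tr R − 1)/2) = 0.535355 rad = 30.674°
axis k = ((R−Rᵀ)₃₂, (R−Rᵀ)₁₃, (R−Rᵀ)₂₁) / (2 sinθ) = (+0.283883, +0.627734, -0.724817)
rvec = θ·k = (+0.151978, +0.336061, -0.388035)

rvec=(0.1520, 0.3361, -0.3880) tvec=(0.2649, 0.3119, 1.3440)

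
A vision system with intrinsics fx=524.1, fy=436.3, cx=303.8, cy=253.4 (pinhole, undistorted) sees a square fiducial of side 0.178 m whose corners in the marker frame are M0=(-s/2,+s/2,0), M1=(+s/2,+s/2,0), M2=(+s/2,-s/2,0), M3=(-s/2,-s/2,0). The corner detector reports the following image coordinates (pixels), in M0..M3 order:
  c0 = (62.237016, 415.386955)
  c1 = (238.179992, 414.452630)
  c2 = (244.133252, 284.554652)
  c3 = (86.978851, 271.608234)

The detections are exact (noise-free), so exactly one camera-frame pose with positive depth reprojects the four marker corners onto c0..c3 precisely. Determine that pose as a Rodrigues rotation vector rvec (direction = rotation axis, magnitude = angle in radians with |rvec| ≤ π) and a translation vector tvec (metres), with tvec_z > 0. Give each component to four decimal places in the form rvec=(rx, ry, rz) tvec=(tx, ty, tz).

Intrinsics K: fx=524.1, fy=436.3, cx=303.8, cy=253.4
Marker side s = 0.178 m; corners in marker frame (Z=0):
  M0 = (-0.0890, +0.0890, 0)
  M1 = (+0.0890, +0.0890, 0)
  M2 = (+0.0890, -0.0890, 0)
  M3 = (-0.0890, -0.0890, 0)
Detected image corners:
  c0 = (62.237016, 415.386955) px
  c1 = (238.179992, 414.452630) px
  c2 = (244.133252, 284.554652) px
  c3 = (86.978851, 271.608234) px
Planar DLT: solve 8×8 A·h = b for H (H[2,2]=1):
  H  [+1026.93350 -174.82642 +162.68961]
  H  [+242.01961 +566.09461 +343.13453]
  H  [+0.59529 -0.57891 +1.00000]
B = K⁻¹H; ‖b₁‖=1.733258, ‖b₂‖=1.733258; λ = 2/(‖b₁‖+‖b₂‖) = 0.576948, sign → tz>0 ⇒ λ=+0.576948
r₁ = λ·B[:,0] = (+0.93140,+0.12056,+0.34345); r₂ = λ·B[:,1] = (+0.00115,+0.94257,-0.33400)
r₃ = r₁×r₂ = (-0.36400,+0.31149,+0.87777); SVD([r₁ r₂ r₃]) → R = UVᵀ:
  R  [+0.93140 +0.00115 -0.36400]
  R  [+0.12056 +0.94257 +0.31149]
  R  [+0.34345 -0.33400 +0.87777]
t = (-0.15534, +0.11866, +0.57695) m
tr R = 2.751742; θ = arccos((tr R − 1)/2) = 0.503559 rad = 28.852°
axis k = ((R−Rᵀ)₃₂, (R−Rᵀ)₁₃, (R−Rᵀ)₂₁) / (2 sinθ) = (-0.668839, -0.733038, +0.123729)
rvec = θ·k = (-0.336800, -0.369128, +0.062305)

rvec=(-0.3368, -0.3691, 0.0623) tvec=(-0.1553, 0.1187, 0.5769)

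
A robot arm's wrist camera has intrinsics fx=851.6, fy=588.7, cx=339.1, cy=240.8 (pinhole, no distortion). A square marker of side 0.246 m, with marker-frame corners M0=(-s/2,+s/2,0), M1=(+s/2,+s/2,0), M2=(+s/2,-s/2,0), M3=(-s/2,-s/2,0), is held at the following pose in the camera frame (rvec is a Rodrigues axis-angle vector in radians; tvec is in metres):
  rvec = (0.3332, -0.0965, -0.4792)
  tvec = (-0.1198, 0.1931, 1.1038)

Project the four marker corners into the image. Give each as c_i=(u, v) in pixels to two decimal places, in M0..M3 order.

Intrinsics K: fx=851.6, fy=588.7, cx=339.1, cy=240.8
Marker side s = 0.246 m; corners in marker frame (Z=0):
  M0 = (-0.1230, +0.1230, 0)
  M1 = (+0.1230, +0.1230, 0)
  M2 = (+0.1230, -0.1230, 0)
  M3 = (-0.1230, -0.1230, 0)
rvec = (0.3332, -0.0965, -0.4792), |rvec| = θ = 0.59158 rad = 33.895°
Rodrigues: sinθ=0.55767, 1−cosθ=0.16994; R = I + sinθ·[k]× + (1−cosθ)·[k]×²:
    [+0.88397 +0.43612 -0.16850]
    [-0.46735 +0.83458 -0.29165]
    [+0.01344 +0.33656 +0.94157]
t = (-0.1198, 0.1931, 1.1038) m
M0: Pc = R·M0+t = (-0.17489, +0.35324, +1.14354); u = 851.6·(-0.17489)/1.14354 + 339.1 = 208.8622, v = 588.7·(+0.35324)/1.14354 + 240.8 = 422.6477
M1: Pc = R·M1+t = (+0.04257, +0.23827, +1.14685); u = 851.6·(+0.04257)/1.14685 + 339.1 = 370.7116, v = 588.7·(+0.23827)/1.14685 + 240.8 = 363.1086
M2: Pc = R·M2+t = (-0.06471, +0.03296, +1.06406); u = 851.6·(-0.06471)/1.06406 + 339.1 = 287.3069, v = 588.7·(+0.03296)/1.06406 + 240.8 = 259.0369
M3: Pc = R·M3+t = (-0.28217, +0.14793, +1.06075); u = 851.6·(-0.28217)/1.06075 + 339.1 = 112.5651, v = 588.7·(+0.14793)/1.06075 + 240.8 = 322.8989

c0=(208.86, 422.65) c1=(370.71, 363.11) c2=(287.31, 259.04) c3=(112.57, 322.90)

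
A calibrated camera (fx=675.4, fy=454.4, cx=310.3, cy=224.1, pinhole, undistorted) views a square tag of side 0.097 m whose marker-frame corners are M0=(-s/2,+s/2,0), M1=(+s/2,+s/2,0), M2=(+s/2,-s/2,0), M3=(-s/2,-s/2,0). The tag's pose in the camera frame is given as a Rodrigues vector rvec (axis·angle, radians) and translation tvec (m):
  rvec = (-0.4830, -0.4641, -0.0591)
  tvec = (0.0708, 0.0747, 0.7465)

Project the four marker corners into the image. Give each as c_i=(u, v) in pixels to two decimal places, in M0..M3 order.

c0=(344.17, 298.39) c1=(420.68, 297.25) c2=(401.29, 243.86) c3=(327.97, 241.85)

Intrinsics K: fx=675.4, fy=454.4, cx=310.3, cy=224.1
Marker side s = 0.097 m; corners in marker frame (Z=0):
  M0 = (-0.0485, +0.0485, 0)
  M1 = (+0.0485, +0.0485, 0)
  M2 = (+0.0485, -0.0485, 0)
  M3 = (-0.0485, -0.0485, 0)
rvec = (-0.4830, -0.4641, -0.0591), |rvec| = θ = 0.67244 rad = 38.528°
Rodrigues: sinθ=0.62289, 1−cosθ=0.21769; R = I + sinθ·[k]× + (1−cosθ)·[k]×²:
    [+0.89462 +0.16267 -0.41616]
    [+0.05317 +0.88600 +0.46062]
    [+0.44365 -0.43421 +0.78399]
t = (0.0708, 0.0747, 0.7465) m
M0: Pc = R·M0+t = (+0.03530, +0.11509, +0.70392); u = 675.4·(+0.03530)/0.70392 + 310.3 = 344.1697, v = 454.4·(+0.11509)/0.70392 + 224.1 = 298.3948
M1: Pc = R·M1+t = (+0.12208, +0.12025, +0.74696); u = 675.4·(+0.12208)/0.74696 + 310.3 = 420.6834, v = 454.4·(+0.12025)/0.74696 + 224.1 = 297.2523
M2: Pc = R·M2+t = (+0.10630, +0.03431, +0.78908); u = 675.4·(+0.10630)/0.78908 + 310.3 = 401.2860, v = 454.4·(+0.03431)/0.78908 + 224.1 = 243.8566
M3: Pc = R·M3+t = (+0.01952, +0.02915, +0.74604); u = 675.4·(+0.01952)/0.74604 + 310.3 = 327.9731, v = 454.4·(+0.02915)/0.74604 + 224.1 = 241.8546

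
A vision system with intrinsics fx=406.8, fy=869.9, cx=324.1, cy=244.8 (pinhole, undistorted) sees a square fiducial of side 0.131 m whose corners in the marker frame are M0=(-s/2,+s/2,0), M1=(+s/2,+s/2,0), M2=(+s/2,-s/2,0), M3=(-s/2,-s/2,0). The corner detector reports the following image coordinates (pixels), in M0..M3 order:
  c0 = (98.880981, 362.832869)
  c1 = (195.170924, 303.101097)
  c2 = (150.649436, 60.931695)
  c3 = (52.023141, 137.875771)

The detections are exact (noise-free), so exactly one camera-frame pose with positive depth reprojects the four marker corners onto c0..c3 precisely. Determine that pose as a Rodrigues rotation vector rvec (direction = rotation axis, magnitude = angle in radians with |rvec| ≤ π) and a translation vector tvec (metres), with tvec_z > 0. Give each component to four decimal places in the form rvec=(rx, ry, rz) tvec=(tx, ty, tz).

Intrinsics K: fx=406.8, fy=869.9, cx=324.1, cy=244.8
Marker side s = 0.131 m; corners in marker frame (Z=0):
  M0 = (-0.0655, +0.0655, 0)
  M1 = (+0.0655, +0.0655, 0)
  M2 = (+0.0655, -0.0655, 0)
  M3 = (-0.0655, -0.0655, 0)
Detected image corners:
  c0 = (98.880981, 362.832869) px
  c1 = (195.170924, 303.101097) px
  c2 = (150.649436, 60.931695) px
  c3 = (52.023141, 137.875771) px
Planar DLT: solve 8×8 A·h = b for H (H[2,2]=1):
  H  [+688.14085 +397.82144 +123.34029]
  H  [-616.73999 +1865.92680 +220.19209]
  H  [-0.44761 +0.39284 +1.00000]
B = K⁻¹H; ‖b₁‖=2.176103, ‖b₂‖=2.176103; λ = 2/(‖b₁‖+‖b₂‖) = 0.459537, sign → tz>0 ⇒ λ=+0.459537
r₁ = λ·B[:,0] = (+0.94123,-0.26792,-0.20569); r₂ = λ·B[:,1] = (+0.30557,+0.93490,+0.18053)
r₃ = r₁×r₂ = (+0.14394,-0.23277,+0.96182); SVD([r₁ r₂ r₃]) → R = UVᵀ:
  R  [+0.94123 +0.30557 +0.14394]
  R  [-0.26792 +0.93490 -0.23277]
  R  [-0.20569 +0.18053 +0.96182]
t = (-0.22679, -0.01300, +0.45954) m
tr R = 2.837950; θ = arccos((tr R − 1)/2) = 0.405324 rad = 23.223°
axis k = ((R−Rᵀ)₃₂, (R−Rᵀ)₁₃, (R−Rᵀ)₂₁) / (2 sinθ) = (+0.524068, +0.443338, -0.727189)
rvec = θ·k = (+0.212417, +0.179695, -0.294747)

rvec=(0.2124, 0.1797, -0.2947) tvec=(-0.2268, -0.0130, 0.4595)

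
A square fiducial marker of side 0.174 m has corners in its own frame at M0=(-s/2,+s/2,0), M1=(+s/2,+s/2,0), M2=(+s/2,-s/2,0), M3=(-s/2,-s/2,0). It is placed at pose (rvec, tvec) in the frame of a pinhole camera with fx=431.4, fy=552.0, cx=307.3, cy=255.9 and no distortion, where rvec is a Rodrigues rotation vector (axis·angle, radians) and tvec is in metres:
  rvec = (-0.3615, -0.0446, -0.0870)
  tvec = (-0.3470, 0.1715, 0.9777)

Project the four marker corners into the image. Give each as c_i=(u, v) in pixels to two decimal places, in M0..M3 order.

Intrinsics K: fx=431.4, fy=552.0, cx=307.3, cy=255.9
Marker side s = 0.174 m; corners in marker frame (Z=0):
  M0 = (-0.0870, +0.0870, 0)
  M1 = (+0.0870, +0.0870, 0)
  M2 = (+0.0870, -0.0870, 0)
  M3 = (-0.0870, -0.0870, 0)
rvec = (-0.3615, -0.0446, -0.0870), |rvec| = θ = 0.37449 rad = 21.457°
Rodrigues: sinθ=0.36580, 1−cosθ=0.06930; R = I + sinθ·[k]× + (1−cosθ)·[k]×²:
    [+0.99528 +0.09295 -0.02802]
    [-0.07701 +0.93168 +0.35503]
    [+0.05911 -0.35119 +0.93444]
t = (-0.3470, 0.1715, 0.9777) m
M0: Pc = R·M0+t = (-0.42550, +0.25926, +0.94200); u = 431.4·(-0.42550)/0.94200 + 307.3 = 112.4369, v = 552.0·(+0.25926)/0.94200 + 255.9 = 407.8202
M1: Pc = R·M1+t = (-0.25232, +0.24586, +0.95229); u = 431.4·(-0.25232)/0.95229 + 307.3 = 192.9935, v = 552.0·(+0.24586)/0.95229 + 255.9 = 398.4119
M2: Pc = R·M2+t = (-0.26850, +0.08374, +1.01340); u = 431.4·(-0.26850)/1.01340 + 307.3 = 193.0013, v = 552.0·(+0.08374)/1.01340 + 255.9 = 301.5155
M3: Pc = R·M3+t = (-0.44168, +0.09714, +1.00311); u = 431.4·(-0.44168)/1.00311 + 307.3 = 117.3522, v = 552.0·(+0.09714)/1.00311 + 255.9 = 309.3572

c0=(112.44, 407.82) c1=(192.99, 398.41) c2=(193.00, 301.52) c3=(117.35, 309.36)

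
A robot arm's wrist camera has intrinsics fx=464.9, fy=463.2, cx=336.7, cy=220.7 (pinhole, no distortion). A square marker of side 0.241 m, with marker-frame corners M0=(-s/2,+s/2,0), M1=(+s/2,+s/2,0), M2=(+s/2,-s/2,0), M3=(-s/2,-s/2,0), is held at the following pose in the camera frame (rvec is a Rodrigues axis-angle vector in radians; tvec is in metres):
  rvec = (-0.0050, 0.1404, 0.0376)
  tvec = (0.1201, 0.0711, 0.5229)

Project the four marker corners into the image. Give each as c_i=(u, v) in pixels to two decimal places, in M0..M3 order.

c0=(333.52, 381.29) c1=(552.51, 400.20) c2=(560.64, 179.68) c3=(341.37, 174.57)

Intrinsics K: fx=464.9, fy=463.2, cx=336.7, cy=220.7
Marker side s = 0.241 m; corners in marker frame (Z=0):
  M0 = (-0.1205, +0.1205, 0)
  M1 = (+0.1205, +0.1205, 0)
  M2 = (+0.1205, -0.1205, 0)
  M3 = (-0.1205, -0.1205, 0)
rvec = (-0.0050, 0.1404, 0.0376), |rvec| = θ = 0.14543 rad = 8.333°
Rodrigues: sinθ=0.14492, 1−cosθ=0.01056; R = I + sinθ·[k]× + (1−cosθ)·[k]×²:
    [+0.98946 -0.03782 +0.13981]
    [+0.03712 +0.99928 +0.00762]
    [-0.14000 -0.00235 +0.99015]
t = (0.1201, 0.0711, 0.5229) m
M0: Pc = R·M0+t = (-0.00369, +0.18704, +0.53949); u = 464.9·(-0.00369)/0.53949 + 336.7 = 333.5232, v = 463.2·(+0.18704)/0.53949 + 220.7 = 381.2920
M1: Pc = R·M1+t = (+0.23477, +0.19599, +0.50575); u = 464.9·(+0.23477)/0.50575 + 336.7 = 552.5107, v = 463.2·(+0.19599)/0.50575 + 220.7 = 400.1983
M2: Pc = R·M2+t = (+0.24389, -0.04484, +0.50631); u = 464.9·(+0.24389)/0.50631 + 336.7 = 560.6382, v = 463.2·(-0.04484)/0.50631 + 220.7 = 179.6774
M3: Pc = R·M3+t = (+0.00543, -0.05379, +0.54005); u = 464.9·(+0.00543)/0.54005 + 336.7 = 341.3724, v = 463.2·(-0.05379)/0.54005 + 220.7 = 174.5680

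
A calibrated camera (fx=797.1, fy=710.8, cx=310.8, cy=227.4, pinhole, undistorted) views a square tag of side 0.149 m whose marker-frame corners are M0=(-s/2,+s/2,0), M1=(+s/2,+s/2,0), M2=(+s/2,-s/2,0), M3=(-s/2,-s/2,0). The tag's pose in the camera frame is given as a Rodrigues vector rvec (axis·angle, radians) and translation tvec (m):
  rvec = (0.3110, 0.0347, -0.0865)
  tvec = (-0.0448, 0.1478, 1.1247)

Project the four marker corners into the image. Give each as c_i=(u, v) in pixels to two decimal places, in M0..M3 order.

c0=(233.06, 365.98) c1=(335.96, 359.47) c2=(327.23, 273.48) c3=(220.17, 280.81)

Intrinsics K: fx=797.1, fy=710.8, cx=310.8, cy=227.4
Marker side s = 0.149 m; corners in marker frame (Z=0):
  M0 = (-0.0745, +0.0745, 0)
  M1 = (+0.0745, +0.0745, 0)
  M2 = (+0.0745, -0.0745, 0)
  M3 = (-0.0745, -0.0745, 0)
rvec = (0.3110, 0.0347, -0.0865), |rvec| = θ = 0.32466 rad = 18.602°
Rodrigues: sinθ=0.31899, 1−cosθ=0.05224; R = I + sinθ·[k]× + (1−cosθ)·[k]×²:
    [+0.99569 +0.09034 +0.02076]
    [-0.07964 +0.94835 -0.30705]
    [-0.04743 +0.30408 +0.95147]
t = (-0.0448, 0.1478, 1.1247) m
M0: Pc = R·M0+t = (-0.11225, +0.22439, +1.15089); u = 797.1·(-0.11225)/1.15089 + 310.8 = 233.0567, v = 710.8·(+0.22439)/1.15089 + 227.4 = 365.9829
M1: Pc = R·M1+t = (+0.03611, +0.21252, +1.14382); u = 797.1·(+0.03611)/1.14382 + 310.8 = 335.9637, v = 710.8·(+0.21252)/1.14382 + 227.4 = 359.4650
M2: Pc = R·M2+t = (+0.02265, +0.07121, +1.09851); u = 797.1·(+0.02265)/1.09851 + 310.8 = 327.2346, v = 710.8·(+0.07121)/1.09851 + 227.4 = 273.4798
M3: Pc = R·M3+t = (-0.12571, +0.08308, +1.10558); u = 797.1·(-0.12571)/1.10558 + 310.8 = 220.1661, v = 710.8·(+0.08308)/1.10558 + 227.4 = 280.8143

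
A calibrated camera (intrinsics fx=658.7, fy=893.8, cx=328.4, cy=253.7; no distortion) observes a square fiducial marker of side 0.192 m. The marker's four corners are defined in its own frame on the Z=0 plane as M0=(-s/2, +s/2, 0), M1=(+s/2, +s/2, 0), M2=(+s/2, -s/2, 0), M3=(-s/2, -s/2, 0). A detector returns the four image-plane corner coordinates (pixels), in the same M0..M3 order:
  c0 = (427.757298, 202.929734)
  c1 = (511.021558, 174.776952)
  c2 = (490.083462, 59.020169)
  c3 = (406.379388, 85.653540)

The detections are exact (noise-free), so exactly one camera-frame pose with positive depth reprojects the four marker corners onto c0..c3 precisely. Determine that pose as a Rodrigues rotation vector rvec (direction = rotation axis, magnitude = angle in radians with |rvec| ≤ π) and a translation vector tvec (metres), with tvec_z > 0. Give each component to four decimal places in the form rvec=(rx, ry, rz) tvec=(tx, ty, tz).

rvec=(0.0014, -0.1019, -0.2452) tvec=(0.2841, -0.1973, 1.4317)

Intrinsics K: fx=658.7, fy=893.8, cx=328.4, cy=253.7
Marker side s = 0.192 m; corners in marker frame (Z=0):
  M0 = (-0.0960, +0.0960, 0)
  M1 = (+0.0960, +0.0960, 0)
  M2 = (+0.0960, -0.0960, 0)
  M3 = (-0.0960, -0.0960, 0)
Detected image corners:
  c0 = (427.757298, 202.929734) px
  c1 = (511.021558, 174.776952) px
  c2 = (490.083462, 59.020169) px
  c3 = (406.379388, 85.653540) px
Planar DLT: solve 8×8 A·h = b for H (H[2,2]=1):
  H  [+467.01491 +114.61804 +459.10148]
  H  [-133.50984 +608.09038 +130.55679]
  H  [+0.07019 +0.00965 +1.00000]
B = K⁻¹H; ‖b₁‖=0.698474, ‖b₂‖=0.698474; λ = 2/(‖b₁‖+‖b₂‖) = 1.431692, sign → tz>0 ⇒ λ=+1.431692
r₁ = λ·B[:,0] = (+0.96496,-0.24238,+0.10049); r₂ = λ·B[:,1] = (+0.24224,+0.97012,+0.01382)
r₃ = r₁×r₂ = (-0.10083,+0.01101,+0.99484); SVD([r₁ r₂ r₃]) → R = UVᵀ:
  R  [+0.96496 +0.24224 -0.10083]
  R  [-0.24238 +0.97012 +0.01101]
  R  [+0.10049 +0.01382 +0.99484]
t = (+0.28408, -0.19725, +1.43169) m
tr R = 2.929925; θ = arccos((tr R − 1)/2) = 0.265495 rad = 15.212°
axis k = ((R−Rᵀ)₃₂, (R−Rᵀ)₁₃, (R−Rᵀ)₂₁) / (2 sinθ) = (+0.005351, -0.383630, -0.923471)
rvec = θ·k = (+0.001421, -0.101852, -0.245177)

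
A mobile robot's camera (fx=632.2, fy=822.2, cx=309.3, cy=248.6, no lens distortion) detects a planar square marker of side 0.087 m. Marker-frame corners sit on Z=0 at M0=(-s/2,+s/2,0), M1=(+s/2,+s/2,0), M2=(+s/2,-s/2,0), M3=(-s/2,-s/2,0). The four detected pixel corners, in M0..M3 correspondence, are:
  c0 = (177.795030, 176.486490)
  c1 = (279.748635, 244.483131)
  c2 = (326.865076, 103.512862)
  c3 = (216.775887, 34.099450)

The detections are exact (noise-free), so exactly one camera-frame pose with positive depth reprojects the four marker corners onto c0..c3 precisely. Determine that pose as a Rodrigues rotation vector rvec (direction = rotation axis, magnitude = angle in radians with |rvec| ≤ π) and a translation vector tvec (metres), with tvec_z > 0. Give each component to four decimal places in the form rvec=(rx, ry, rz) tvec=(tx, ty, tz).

Intrinsics K: fx=632.2, fy=822.2, cx=309.3, cy=248.6
Marker side s = 0.087 m; corners in marker frame (Z=0):
  M0 = (-0.0435, +0.0435, 0)
  M1 = (+0.0435, +0.0435, 0)
  M2 = (+0.0435, -0.0435, 0)
  M3 = (-0.0435, -0.0435, 0)
Detected image corners:
  c0 = (177.795030, 176.486490) px
  c1 = (279.748635, 244.483131) px
  c2 = (326.865076, 103.512862) px
  c3 = (216.775887, 34.099450) px
Planar DLT: solve 8×8 A·h = b for H (H[2,2]=1):
  H  [+1151.65024 -300.07384 +248.96706]
  H  [+752.94541 +1736.93484 +141.64595]
  H  [-0.26132 +0.77591 +1.00000]
B = K⁻¹H; ‖b₁‖=2.204191, ‖b₂‖=2.204191; λ = 2/(‖b₁‖+‖b₂‖) = 0.453681, sign → tz>0 ⇒ λ=+0.453681
r₁ = λ·B[:,0] = (+0.88445,+0.45131,-0.11856); r₂ = λ·B[:,1] = (-0.38756,+0.85199,+0.35201)
r₃ = r₁×r₂ = (+0.25988,-0.26539,+0.92846); SVD([r₁ r₂ r₃]) → R = UVᵀ:
  R  [+0.88445 -0.38756 +0.25988]
  R  [+0.45131 +0.85199 -0.26539]
  R  [-0.11856 +0.35201 +0.92846]
t = (-0.04330, -0.05902, +0.45368) m
tr R = 2.664897; θ = arccos((tr R − 1)/2) = 0.587284 rad = 33.649°
axis k = ((R−Rᵀ)₃₂, (R−Rᵀ)₁₃, (R−Rᵀ)₂₁) / (2 sinθ) = (+0.557124, +0.341486, +0.756968)
rvec = θ·k = (+0.327190, +0.200550, +0.444555)

rvec=(0.3272, 0.2005, 0.4446) tvec=(-0.0433, -0.0590, 0.4537)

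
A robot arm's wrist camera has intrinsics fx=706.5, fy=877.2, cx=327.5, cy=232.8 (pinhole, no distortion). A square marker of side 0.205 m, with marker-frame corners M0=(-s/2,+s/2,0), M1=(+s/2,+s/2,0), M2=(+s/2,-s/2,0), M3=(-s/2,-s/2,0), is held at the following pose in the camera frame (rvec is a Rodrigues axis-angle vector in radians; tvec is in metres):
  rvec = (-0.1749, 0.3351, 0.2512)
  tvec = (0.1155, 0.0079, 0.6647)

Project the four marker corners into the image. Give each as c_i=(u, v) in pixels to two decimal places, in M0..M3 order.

c0=(321.34, 339.75) c1=(535.40, 414.44) c2=(588.14, 140.00) c3=(376.70, 95.29)

Intrinsics K: fx=706.5, fy=877.2, cx=327.5, cy=232.8
Marker side s = 0.205 m; corners in marker frame (Z=0):
  M0 = (-0.1025, +0.1025, 0)
  M1 = (+0.1025, +0.1025, 0)
  M2 = (+0.1025, -0.1025, 0)
  M3 = (-0.1025, -0.1025, 0)
rvec = (-0.1749, 0.3351, 0.2512), |rvec| = θ = 0.45385 rad = 26.004°
Rodrigues: sinθ=0.43843, 1−cosθ=0.10124; R = I + sinθ·[k]× + (1−cosθ)·[k]×²:
    [+0.91380 -0.27147 +0.30212]
    [+0.21386 +0.95395 +0.21033]
    [-0.34531 -0.12759 +0.92978]
t = (0.1155, 0.0079, 0.6647) m
M0: Pc = R·M0+t = (-0.00599, +0.08376, +0.68702); u = 706.5·(-0.00599)/0.68702 + 327.5 = 321.3402, v = 877.2·(+0.08376)/0.68702 + 232.8 = 339.7463
M1: Pc = R·M1+t = (+0.18134, +0.12760, +0.61623); u = 706.5·(+0.18134)/0.61623 + 327.5 = 535.4031, v = 877.2·(+0.12760)/0.61623 + 232.8 = 414.4395
M2: Pc = R·M2+t = (+0.23699, -0.06796, +0.64238); u = 706.5·(+0.23699)/0.64238 + 327.5 = 588.1439, v = 877.2·(-0.06796)/0.64238 + 232.8 = 139.9986
M3: Pc = R·M3+t = (+0.04966, -0.11180, +0.71317); u = 706.5·(+0.04966)/0.71317 + 327.5 = 376.6967, v = 877.2·(-0.11180)/0.71317 + 232.8 = 95.2852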